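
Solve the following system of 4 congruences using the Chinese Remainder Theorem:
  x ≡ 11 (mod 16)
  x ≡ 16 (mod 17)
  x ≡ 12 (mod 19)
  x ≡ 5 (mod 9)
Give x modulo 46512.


Product of moduli M = 16 · 17 · 19 · 9 = 46512.
Merge one congruence at a time:
  Start: x ≡ 11 (mod 16).
  Combine with x ≡ 16 (mod 17); new modulus lcm = 272.
    Write x = 11 + 16·t and substitute into x ≡ 16 (mod 17): 16·t ≡ 16 − 11 = 5 (mod 17).
    The inverse of 16 mod 17 is 16 (since 16·16 = 256 = 15·17 + 1), so t ≡ 16·5 = 80 ≡ 12 (mod 17).
    Then x = 11 + 16·12 = 203, valid modulo lcm(16, 17) = 272: x ≡ 203 (mod 272).
  Combine with x ≡ 12 (mod 19); new modulus lcm = 5168.
    Write x = 203 + 272·t and substitute into x ≡ 12 (mod 19): 272·t ≡ 12 − 203 = -191 (mod 19).
    Reduce coefficients mod 19: 6·t ≡ 18 (mod 19).
    The inverse of 6 mod 19 is 16 (since 6·16 = 96 = 5·19 + 1), so t ≡ 16·18 = 288 ≡ 3 (mod 19).
    Then x = 203 + 272·3 = 1019, valid modulo lcm(272, 19) = 5168: x ≡ 1019 (mod 5168).
  Combine with x ≡ 5 (mod 9); new modulus lcm = 46512.
    Write x = 1019 + 5168·t and substitute into x ≡ 5 (mod 9): 5168·t ≡ 5 − 1019 = -1014 (mod 9).
    Reduce coefficients mod 9: 2·t ≡ 3 (mod 9).
    The inverse of 2 mod 9 is 5 (since 2·5 = 10 = 1·9 + 1), so t ≡ 5·3 = 15 ≡ 6 (mod 9).
    Then x = 1019 + 5168·6 = 32027, valid modulo lcm(5168, 9) = 46512: x ≡ 32027 (mod 46512).
Verify against each original: 32027 mod 16 = 11, 32027 mod 17 = 16, 32027 mod 19 = 12, 32027 mod 9 = 5.

x ≡ 32027 (mod 46512).


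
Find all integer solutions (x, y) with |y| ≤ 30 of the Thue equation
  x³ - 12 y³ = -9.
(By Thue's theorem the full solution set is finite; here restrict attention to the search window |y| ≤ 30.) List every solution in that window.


The equation is x³ - 12y³ = -9. For fixed y, x³ = 12·y³ − 9, so a solution requires the RHS to be a perfect cube.
Strategy: iterate y from -30 to 30, compute RHS = 12·y³ − 9, and check whether it is a (positive or negative) perfect cube.
Check small values of y:
  y = 0: RHS = -9 is not a perfect cube.
  y = 1: RHS = 3 is not a perfect cube.
  y = -1: RHS = -21 is not a perfect cube.
  y = 2: RHS = 87 is not a perfect cube.
  y = -2: RHS = -105 is not a perfect cube.
  y = 3: RHS = 315 is not a perfect cube.
  y = -3: RHS = -333 is not a perfect cube.
Continuing the search up to |y| = 30 finds no solutions either.
No (x, y) in the scanned range satisfies the equation.

No integer solutions with |y| ≤ 30.


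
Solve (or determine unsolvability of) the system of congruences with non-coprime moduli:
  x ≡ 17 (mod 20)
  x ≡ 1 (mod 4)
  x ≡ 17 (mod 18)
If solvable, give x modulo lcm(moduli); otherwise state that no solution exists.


Moduli 20, 4, 18 are not pairwise coprime, so CRT works modulo lcm(m_i) when all pairwise compatibility conditions hold.
Pairwise compatibility: gcd(m_i, m_j) must divide a_i - a_j for every pair.
Merge one congruence at a time:
  Start: x ≡ 17 (mod 20).
  Combine with x ≡ 1 (mod 4): gcd(20, 4) = 4; 1 - 17 = -16, which IS divisible by 4, so compatible.
    Write x = 17 + 20·t and substitute into x ≡ 1 (mod 4): 20·t ≡ 1 − 17 = -16 (mod 4).
    Divide the congruence (and modulus) by g = 4: 5·t ≡ -4 (mod 1).
    Modulo 1 every t works; take t = 0.
    Then x = 17 + 20·0 = 17, valid modulo lcm(20, 4) = 20: x ≡ 17 (mod 20).
  Combine with x ≡ 17 (mod 18): gcd(20, 18) = 2; 17 - 17 = 0, which IS divisible by 2, so compatible.
    Write x = 17 + 20·t and substitute into x ≡ 17 (mod 18): 20·t ≡ 17 − 17 = 0 (mod 18).
    Divide the congruence (and modulus) by g = 2: 10·t ≡ 0 (mod 9).
    Reduce coefficients mod 9: 1·t ≡ 0 (mod 9).
    So t ≡ 0 (mod 9).
    Then x = 17 + 20·0 = 17, valid modulo lcm(20, 18) = 180: x ≡ 17 (mod 180).
Verify: 17 mod 20 = 17, 17 mod 4 = 1, 17 mod 18 = 17.

x ≡ 17 (mod 180).


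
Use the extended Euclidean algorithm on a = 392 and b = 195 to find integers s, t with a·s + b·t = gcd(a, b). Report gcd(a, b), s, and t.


Euclidean algorithm on (392, 195) — divide until remainder is 0:
  392 = 2 · 195 + 2
  195 = 97 · 2 + 1
  2 = 2 · 1 + 0
gcd(392, 195) = 1.
Track Bezout coefficients alongside the remainders: start with r₀ = 392 = a·1 + b·0 (s = 1, t = 0) and r₁ = 195 = a·0 + b·1 (s = 0, t = 1); each new remainder r_{k+1} = r_{k-1} − q_k·r_k inherits s_{k+1} = s_{k-1} − q_k·s_k, t_{k+1} = t_{k-1} − q_k·t_k, so r_k = a·s_k + b·t_k at every step:
  q = 2: r = 2, s = 1 − 2·0 = 1, t = 0 − 2·1 = -2  (check: 392·1 + 195·(-2) = 2)
  q = 97: r = 1, s = 0 − 97·1 = -97, t = 1 − 97·(-2) = 195  (check: 392·(-97) + 195·195 = 1)
The row with r = 1 (the gcd) gives the Bezout coefficients s = -97, t = 195.
Result: 392 · (-97) + 195 · (195) = 1.

gcd(392, 195) = 1; s = -97, t = 195 (check: 392·(-97) + 195·195 = 1).


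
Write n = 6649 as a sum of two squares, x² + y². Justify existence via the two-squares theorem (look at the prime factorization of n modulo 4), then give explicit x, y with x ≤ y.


Step 1: Factor n = 6649 = 61 · 109.
Step 2: Check the mod-4 condition on each prime factor: 61 ≡ 1 (mod 4), exponent 1; 109 ≡ 1 (mod 4), exponent 1.
All primes ≡ 3 (mod 4) appear to even exponent (or don't appear), so by the two-squares theorem n IS expressible as a sum of two squares.
Step 3: Build a representation. Here n = 61 · 109 is a product of primes ≡ 1 (mod 4). Each prime p ≡ 1 (mod 4) is itself a sum of two squares; find a² by testing p − a² for a perfect square:
  61: 61 − 1² = 60, 61 − 2² = 57, 61 − 3² = 52, 61 − 4² = 45, 61 − 5² = 36 = 6² ⇒ 61 = 5² + 6².
  109: 109 − 1² = 108, 109 − 2² = 105, 109 − 3² = 100 = 10² ⇒ 109 = 3² + 10².
  Combine using the Brahmagupta–Fibonacci identity (a² + b²)(c² + d²) = (ac − bd)² + (ad + bc)² = (ac + bd)² + (ad − bc)²:
  61 · 109 = 6649: from (5² + 6²)(3² + 10²), take (5·3 − 6·10, 5·10 + 6·3) = (15 − 60, 50 + 18) = (-45, 68); dropping signs (only squares matter) gives (45, 68); check 45² + 68² = 2025 + 4624 = 6649 ✓.
Step 4: Order so x ≤ y and verify: 45² + 68² = 2025 + 4624 = 6649 = n. ✓

n = 6649 = 45² + 68² (one valid representation with x ≤ y).


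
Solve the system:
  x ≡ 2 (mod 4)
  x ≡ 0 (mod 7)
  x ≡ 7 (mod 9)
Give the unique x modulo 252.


Moduli 4, 7, 9 are pairwise coprime; by CRT there is a unique solution modulo M = 4 · 7 · 9 = 252.
Solve pairwise, accumulating the modulus:
  Start with x ≡ 2 (mod 4).
  Combine with x ≡ 0 (mod 7): since gcd(4, 7) = 1, we get a unique residue mod 28.
    Write x = 2 + 4·t and substitute into x ≡ 0 (mod 7): 4·t ≡ 0 − 2 = -2 (mod 7).
    Reduce coefficients mod 7: 4·t ≡ 5 (mod 7).
    The inverse of 4 mod 7 is 2 (since 4·2 = 8 = 1·7 + 1), so t ≡ 2·5 = 10 ≡ 3 (mod 7).
    Then x = 2 + 4·3 = 14, valid modulo lcm(4, 7) = 28: x ≡ 14 (mod 28).
  Combine with x ≡ 7 (mod 9): since gcd(28, 9) = 1, we get a unique residue mod 252.
    Write x = 14 + 28·t and substitute into x ≡ 7 (mod 9): 28·t ≡ 7 − 14 = -7 (mod 9).
    Reduce coefficients mod 9: 1·t ≡ 2 (mod 9).
    So t ≡ 2 (mod 9).
    Then x = 14 + 28·2 = 70, valid modulo lcm(28, 9) = 252: x ≡ 70 (mod 252).
Verify: 70 mod 4 = 2 ✓, 70 mod 7 = 0 ✓, 70 mod 9 = 7 ✓.

x ≡ 70 (mod 252).


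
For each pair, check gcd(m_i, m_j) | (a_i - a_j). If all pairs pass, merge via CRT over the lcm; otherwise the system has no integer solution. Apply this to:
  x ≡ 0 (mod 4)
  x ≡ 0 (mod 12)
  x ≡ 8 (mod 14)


Moduli 4, 12, 14 are not pairwise coprime, so CRT works modulo lcm(m_i) when all pairwise compatibility conditions hold.
Pairwise compatibility: gcd(m_i, m_j) must divide a_i - a_j for every pair.
Merge one congruence at a time:
  Start: x ≡ 0 (mod 4).
  Combine with x ≡ 0 (mod 12): gcd(4, 12) = 4; 0 - 0 = 0, which IS divisible by 4, so compatible.
    Write x = 0 + 4·t and substitute into x ≡ 0 (mod 12): 4·t ≡ 0 − 0 = 0 (mod 12).
    Divide the congruence (and modulus) by g = 4: 1·t ≡ 0 (mod 3).
    So t ≡ 0 (mod 3).
    Then x = 0 + 4·0 = 0, valid modulo lcm(4, 12) = 12: x ≡ 0 (mod 12).
  Combine with x ≡ 8 (mod 14): gcd(12, 14) = 2; 8 - 0 = 8, which IS divisible by 2, so compatible.
    Write x = 0 + 12·t and substitute into x ≡ 8 (mod 14): 12·t ≡ 8 − 0 = 8 (mod 14).
    Divide the congruence (and modulus) by g = 2: 6·t ≡ 4 (mod 7).
    The inverse of 6 mod 7 is 6 (since 6·6 = 36 = 5·7 + 1), so t ≡ 6·4 = 24 ≡ 3 (mod 7).
    Then x = 0 + 12·3 = 36, valid modulo lcm(12, 14) = 84: x ≡ 36 (mod 84).
Verify: 36 mod 4 = 0, 36 mod 12 = 0, 36 mod 14 = 8.

x ≡ 36 (mod 84).


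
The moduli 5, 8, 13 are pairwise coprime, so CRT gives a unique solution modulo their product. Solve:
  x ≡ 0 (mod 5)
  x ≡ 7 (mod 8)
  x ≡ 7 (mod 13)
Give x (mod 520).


Moduli 5, 8, 13 are pairwise coprime; by CRT there is a unique solution modulo M = 5 · 8 · 13 = 520.
Solve pairwise, accumulating the modulus:
  Start with x ≡ 0 (mod 5).
  Combine with x ≡ 7 (mod 8): since gcd(5, 8) = 1, we get a unique residue mod 40.
    Write x = 0 + 5·t and substitute into x ≡ 7 (mod 8): 5·t ≡ 7 − 0 = 7 (mod 8).
    The inverse of 5 mod 8 is 5 (since 5·5 = 25 = 3·8 + 1), so t ≡ 5·7 = 35 ≡ 3 (mod 8).
    Then x = 0 + 5·3 = 15, valid modulo lcm(5, 8) = 40: x ≡ 15 (mod 40).
  Combine with x ≡ 7 (mod 13): since gcd(40, 13) = 1, we get a unique residue mod 520.
    Write x = 15 + 40·t and substitute into x ≡ 7 (mod 13): 40·t ≡ 7 − 15 = -8 (mod 13).
    Reduce coefficients mod 13: 1·t ≡ 5 (mod 13).
    So t ≡ 5 (mod 13).
    Then x = 15 + 40·5 = 215, valid modulo lcm(40, 13) = 520: x ≡ 215 (mod 520).
Verify: 215 mod 5 = 0 ✓, 215 mod 8 = 7 ✓, 215 mod 13 = 7 ✓.

x ≡ 215 (mod 520).


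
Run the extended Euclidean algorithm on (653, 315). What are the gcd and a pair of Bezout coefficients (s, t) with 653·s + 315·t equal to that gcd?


Euclidean algorithm on (653, 315) — divide until remainder is 0:
  653 = 2 · 315 + 23
  315 = 13 · 23 + 16
  23 = 1 · 16 + 7
  16 = 2 · 7 + 2
  7 = 3 · 2 + 1
  2 = 2 · 1 + 0
gcd(653, 315) = 1.
Track Bezout coefficients alongside the remainders: start with r₀ = 653 = a·1 + b·0 (s = 1, t = 0) and r₁ = 315 = a·0 + b·1 (s = 0, t = 1); each new remainder r_{k+1} = r_{k-1} − q_k·r_k inherits s_{k+1} = s_{k-1} − q_k·s_k, t_{k+1} = t_{k-1} − q_k·t_k, so r_k = a·s_k + b·t_k at every step:
  q = 2: r = 23, s = 1 − 2·0 = 1, t = 0 − 2·1 = -2  (check: 653·1 + 315·(-2) = 23)
  q = 13: r = 16, s = 0 − 13·1 = -13, t = 1 − 13·(-2) = 27  (check: 653·(-13) + 315·27 = 16)
  q = 1: r = 7, s = 1 − 1·(-13) = 14, t = -2 − 1·27 = -29  (check: 653·14 + 315·(-29) = 7)
  q = 2: r = 2, s = -13 − 2·14 = -41, t = 27 − 2·(-29) = 85  (check: 653·(-41) + 315·85 = 2)
  q = 3: r = 1, s = 14 − 3·(-41) = 137, t = -29 − 3·85 = -284  (check: 653·137 + 315·(-284) = 1)
The row with r = 1 (the gcd) gives the Bezout coefficients s = 137, t = -284.
Result: 653 · (137) + 315 · (-284) = 1.

gcd(653, 315) = 1; s = 137, t = -284 (check: 653·137 + 315·(-284) = 1).


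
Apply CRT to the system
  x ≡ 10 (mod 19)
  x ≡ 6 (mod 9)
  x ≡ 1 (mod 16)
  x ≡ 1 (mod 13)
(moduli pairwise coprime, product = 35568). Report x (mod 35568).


Product of moduli M = 19 · 9 · 16 · 13 = 35568.
Merge one congruence at a time:
  Start: x ≡ 10 (mod 19).
  Combine with x ≡ 6 (mod 9); new modulus lcm = 171.
    Write x = 10 + 19·t and substitute into x ≡ 6 (mod 9): 19·t ≡ 6 − 10 = -4 (mod 9).
    Reduce coefficients mod 9: 1·t ≡ 5 (mod 9).
    So t ≡ 5 (mod 9).
    Then x = 10 + 19·5 = 105, valid modulo lcm(19, 9) = 171: x ≡ 105 (mod 171).
  Combine with x ≡ 1 (mod 16); new modulus lcm = 2736.
    Write x = 105 + 171·t and substitute into x ≡ 1 (mod 16): 171·t ≡ 1 − 105 = -104 (mod 16).
    Reduce coefficients mod 16: 11·t ≡ 8 (mod 16).
    The inverse of 11 mod 16 is 3 (since 11·3 = 33 = 2·16 + 1), so t ≡ 3·8 = 24 ≡ 8 (mod 16).
    Then x = 105 + 171·8 = 1473, valid modulo lcm(171, 16) = 2736: x ≡ 1473 (mod 2736).
  Combine with x ≡ 1 (mod 13); new modulus lcm = 35568.
    Write x = 1473 + 2736·t and substitute into x ≡ 1 (mod 13): 2736·t ≡ 1 − 1473 = -1472 (mod 13).
    Reduce coefficients mod 13: 6·t ≡ 10 (mod 13).
    The inverse of 6 mod 13 is 11 (since 6·11 = 66 = 5·13 + 1), so t ≡ 11·10 = 110 ≡ 6 (mod 13).
    Then x = 1473 + 2736·6 = 17889, valid modulo lcm(2736, 13) = 35568: x ≡ 17889 (mod 35568).
Verify against each original: 17889 mod 19 = 10, 17889 mod 9 = 6, 17889 mod 16 = 1, 17889 mod 13 = 1.

x ≡ 17889 (mod 35568).


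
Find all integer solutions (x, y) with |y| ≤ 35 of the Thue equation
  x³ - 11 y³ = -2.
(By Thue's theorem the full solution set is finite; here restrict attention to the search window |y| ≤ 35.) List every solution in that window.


The equation is x³ - 11y³ = -2. For fixed y, x³ = 11·y³ − 2, so a solution requires the RHS to be a perfect cube.
Strategy: iterate y from -35 to 35, compute RHS = 11·y³ − 2, and check whether it is a (positive or negative) perfect cube.
Check small values of y:
  y = 0: RHS = -2 is not a perfect cube.
  y = 1: RHS = 9 is not a perfect cube.
  y = -1: RHS = -13 is not a perfect cube.
  y = 2: RHS = 86 is not a perfect cube.
  y = -2: RHS = -90 is not a perfect cube.
  y = 3: RHS = 295 is not a perfect cube.
  y = -3: RHS = -299 is not a perfect cube.
Continuing the search up to |y| = 35 finds no solutions either.
No (x, y) in the scanned range satisfies the equation.

No integer solutions with |y| ≤ 35.


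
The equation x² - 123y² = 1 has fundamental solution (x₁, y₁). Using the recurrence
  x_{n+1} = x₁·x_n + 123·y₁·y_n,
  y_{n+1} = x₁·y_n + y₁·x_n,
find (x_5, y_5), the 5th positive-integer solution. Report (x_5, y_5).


Step 1: Find the fundamental solution (x₁, y₁) of x² - 123y² = 1.
  Expand √123 as a continued fraction. a₀ = ⌊√123⌋ = 11; iterate m_{k+1} = d_k·a_k − m_k, d_{k+1} = (123 − m_{k+1}²)/d_k, a_{k+1} = ⌊(a₀ + m_{k+1})/d_{k+1}⌋ (starting m₀ = 0, d₀ = 1), with convergents p_k = a_k·p_{k-1} + p_{k-2}, q_k = a_k·q_{k-1} + q_{k-2} (p₋₁ = 1, q₋₁ = 0):
  k = 0: a₀ = 11; p₀/q₀ = 11/1; p₀² − 123·q₀² = 121 − 123 = -2.
  k = 1: m = 11, d = 2, a = ⌊(11 + 11)/2⌋ = 11; p/q = (11·11 + 1)/(11·1 + 0) = 122/11; p² − 123·q² = 14884 − 14883 = 1.
  The first convergent with p² − 123·q² = 1 gives the fundamental solution (x₁, y₁) = (122, 11).
Step 2: Apply the recurrence (x_{n+1}, y_{n+1}) = (x₁x_n + 123y₁y_n, x₁y_n + y₁x_n) repeatedly.
  From (x_1, y_1) = (122, 11): x_2 = 122·122 + 123·11·11 = 29767; y_2 = 122·11 + 11·122 = 2684.
  From (x_2, y_2) = (29767, 2684): x_3 = 122·29767 + 123·11·2684 = 7263026; y_3 = 122·2684 + 11·29767 = 654885.
  From (x_3, y_3) = (7263026, 654885): x_4 = 122·7263026 + 123·11·654885 = 1772148577; y_4 = 122·654885 + 11·7263026 = 159789256.
  From (x_4, y_4) = (1772148577, 159789256): x_5 = 122·1772148577 + 123·11·159789256 = 432396989762; y_5 = 122·159789256 + 11·1772148577 = 38987923579.
Step 3: Verify x_5² - 123·y_5² = 186967156755239132816644 - 186967156755239132816643 = 1 (should be 1). ✓

(x_1, y_1) = (122, 11); (x_5, y_5) = (432396989762, 38987923579).


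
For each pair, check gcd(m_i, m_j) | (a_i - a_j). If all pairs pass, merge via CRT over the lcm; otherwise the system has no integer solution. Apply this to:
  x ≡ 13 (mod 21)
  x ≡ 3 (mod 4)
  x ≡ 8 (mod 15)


Moduli 21, 4, 15 are not pairwise coprime, so CRT works modulo lcm(m_i) when all pairwise compatibility conditions hold.
Pairwise compatibility: gcd(m_i, m_j) must divide a_i - a_j for every pair.
Merge one congruence at a time:
  Start: x ≡ 13 (mod 21).
  Combine with x ≡ 3 (mod 4): gcd(21, 4) = 1; 3 - 13 = -10, which IS divisible by 1, so compatible.
    Write x = 13 + 21·t and substitute into x ≡ 3 (mod 4): 21·t ≡ 3 − 13 = -10 (mod 4).
    Reduce coefficients mod 4: 1·t ≡ 2 (mod 4).
    So t ≡ 2 (mod 4).
    Then x = 13 + 21·2 = 55, valid modulo lcm(21, 4) = 84: x ≡ 55 (mod 84).
  Combine with x ≡ 8 (mod 15): gcd(84, 15) = 3, and 8 - 55 = -47 is NOT divisible by 3.
    ⇒ system is inconsistent (no integer solution).

No solution (the system is inconsistent).


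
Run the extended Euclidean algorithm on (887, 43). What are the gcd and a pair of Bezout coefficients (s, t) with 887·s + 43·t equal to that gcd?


Euclidean algorithm on (887, 43) — divide until remainder is 0:
  887 = 20 · 43 + 27
  43 = 1 · 27 + 16
  27 = 1 · 16 + 11
  16 = 1 · 11 + 5
  11 = 2 · 5 + 1
  5 = 5 · 1 + 0
gcd(887, 43) = 1.
Track Bezout coefficients alongside the remainders: start with r₀ = 887 = a·1 + b·0 (s = 1, t = 0) and r₁ = 43 = a·0 + b·1 (s = 0, t = 1); each new remainder r_{k+1} = r_{k-1} − q_k·r_k inherits s_{k+1} = s_{k-1} − q_k·s_k, t_{k+1} = t_{k-1} − q_k·t_k, so r_k = a·s_k + b·t_k at every step:
  q = 20: r = 27, s = 1 − 20·0 = 1, t = 0 − 20·1 = -20  (check: 887·1 + 43·(-20) = 27)
  q = 1: r = 16, s = 0 − 1·1 = -1, t = 1 − 1·(-20) = 21  (check: 887·(-1) + 43·21 = 16)
  q = 1: r = 11, s = 1 − 1·(-1) = 2, t = -20 − 1·21 = -41  (check: 887·2 + 43·(-41) = 11)
  q = 1: r = 5, s = -1 − 1·2 = -3, t = 21 − 1·(-41) = 62  (check: 887·(-3) + 43·62 = 5)
  q = 2: r = 1, s = 2 − 2·(-3) = 8, t = -41 − 2·62 = -165  (check: 887·8 + 43·(-165) = 1)
The row with r = 1 (the gcd) gives the Bezout coefficients s = 8, t = -165.
Result: 887 · (8) + 43 · (-165) = 1.

gcd(887, 43) = 1; s = 8, t = -165 (check: 887·8 + 43·(-165) = 1).


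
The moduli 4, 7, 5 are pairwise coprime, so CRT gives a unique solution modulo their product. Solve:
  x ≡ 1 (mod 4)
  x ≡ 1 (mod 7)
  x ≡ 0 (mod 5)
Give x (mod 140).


Moduli 4, 7, 5 are pairwise coprime; by CRT there is a unique solution modulo M = 4 · 7 · 5 = 140.
Solve pairwise, accumulating the modulus:
  Start with x ≡ 1 (mod 4).
  Combine with x ≡ 1 (mod 7): since gcd(4, 7) = 1, we get a unique residue mod 28.
    Write x = 1 + 4·t and substitute into x ≡ 1 (mod 7): 4·t ≡ 1 − 1 = 0 (mod 7).
    The inverse of 4 mod 7 is 2 (since 4·2 = 8 = 1·7 + 1), so t ≡ 2·0 = 0 ≡ 0 (mod 7).
    Then x = 1 + 4·0 = 1, valid modulo lcm(4, 7) = 28: x ≡ 1 (mod 28).
  Combine with x ≡ 0 (mod 5): since gcd(28, 5) = 1, we get a unique residue mod 140.
    Write x = 1 + 28·t and substitute into x ≡ 0 (mod 5): 28·t ≡ 0 − 1 = -1 (mod 5).
    Reduce coefficients mod 5: 3·t ≡ 4 (mod 5).
    The inverse of 3 mod 5 is 2 (since 3·2 = 6 = 1·5 + 1), so t ≡ 2·4 = 8 ≡ 3 (mod 5).
    Then x = 1 + 28·3 = 85, valid modulo lcm(28, 5) = 140: x ≡ 85 (mod 140).
Verify: 85 mod 4 = 1 ✓, 85 mod 7 = 1 ✓, 85 mod 5 = 0 ✓.

x ≡ 85 (mod 140).


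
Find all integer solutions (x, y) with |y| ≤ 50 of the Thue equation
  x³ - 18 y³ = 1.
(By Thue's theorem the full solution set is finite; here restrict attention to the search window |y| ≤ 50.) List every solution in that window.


The equation is x³ - 18y³ = 1. For fixed y, x³ = 18·y³ + 1, so a solution requires the RHS to be a perfect cube.
Strategy: iterate y from -50 to 50, compute RHS = 18·y³ + 1, and check whether it is a (positive or negative) perfect cube.
Check small values of y:
  y = 0: RHS = 1 = (1)³ ⇒ x = 1 works.
  y = 1: RHS = 19 is not a perfect cube.
  y = -1: RHS = -17 is not a perfect cube.
  y = 2: RHS = 145 is not a perfect cube.
  y = -2: RHS = -143 is not a perfect cube.
  y = 3: RHS = 487 is not a perfect cube.
  y = -3: RHS = -485 is not a perfect cube.
Continuing the search up to |y| = 50 finds no further solutions beyond those listed.
Collected solutions: (1, 0).

Solutions (with |y| ≤ 50): (1, 0).


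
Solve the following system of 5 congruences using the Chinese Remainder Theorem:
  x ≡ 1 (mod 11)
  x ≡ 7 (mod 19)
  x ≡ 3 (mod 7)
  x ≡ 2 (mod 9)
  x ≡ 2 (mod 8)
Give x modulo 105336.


Product of moduli M = 11 · 19 · 7 · 9 · 8 = 105336.
Merge one congruence at a time:
  Start: x ≡ 1 (mod 11).
  Combine with x ≡ 7 (mod 19); new modulus lcm = 209.
    Write x = 1 + 11·t and substitute into x ≡ 7 (mod 19): 11·t ≡ 7 − 1 = 6 (mod 19).
    The inverse of 11 mod 19 is 7 (since 11·7 = 77 = 4·19 + 1), so t ≡ 7·6 = 42 ≡ 4 (mod 19).
    Then x = 1 + 11·4 = 45, valid modulo lcm(11, 19) = 209: x ≡ 45 (mod 209).
  Combine with x ≡ 3 (mod 7); new modulus lcm = 1463.
    Write x = 45 + 209·t and substitute into x ≡ 3 (mod 7): 209·t ≡ 3 − 45 = -42 (mod 7).
    Reduce coefficients mod 7: 6·t ≡ 0 (mod 7).
    The inverse of 6 mod 7 is 6 (since 6·6 = 36 = 5·7 + 1), so t ≡ 6·0 = 0 ≡ 0 (mod 7).
    Then x = 45 + 209·0 = 45, valid modulo lcm(209, 7) = 1463: x ≡ 45 (mod 1463).
  Combine with x ≡ 2 (mod 9); new modulus lcm = 13167.
    Write x = 45 + 1463·t and substitute into x ≡ 2 (mod 9): 1463·t ≡ 2 − 45 = -43 (mod 9).
    Reduce coefficients mod 9: 5·t ≡ 2 (mod 9).
    The inverse of 5 mod 9 is 2 (since 5·2 = 10 = 1·9 + 1), so t ≡ 2·2 = 4 ≡ 4 (mod 9).
    Then x = 45 + 1463·4 = 5897, valid modulo lcm(1463, 9) = 13167: x ≡ 5897 (mod 13167).
  Combine with x ≡ 2 (mod 8); new modulus lcm = 105336.
    Write x = 5897 + 13167·t and substitute into x ≡ 2 (mod 8): 13167·t ≡ 2 − 5897 = -5895 (mod 8).
    Reduce coefficients mod 8: 7·t ≡ 1 (mod 8).
    The inverse of 7 mod 8 is 7 (since 7·7 = 49 = 6·8 + 1), so t ≡ 7·1 = 7 ≡ 7 (mod 8).
    Then x = 5897 + 13167·7 = 98066, valid modulo lcm(13167, 8) = 105336: x ≡ 98066 (mod 105336).
Verify against each original: 98066 mod 11 = 1, 98066 mod 19 = 7, 98066 mod 7 = 3, 98066 mod 9 = 2, 98066 mod 8 = 2.

x ≡ 98066 (mod 105336).


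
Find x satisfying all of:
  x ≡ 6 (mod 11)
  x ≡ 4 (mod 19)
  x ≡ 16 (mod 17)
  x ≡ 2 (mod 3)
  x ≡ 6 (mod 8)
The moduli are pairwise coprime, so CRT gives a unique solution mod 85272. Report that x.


Product of moduli M = 11 · 19 · 17 · 3 · 8 = 85272.
Merge one congruence at a time:
  Start: x ≡ 6 (mod 11).
  Combine with x ≡ 4 (mod 19); new modulus lcm = 209.
    Write x = 6 + 11·t and substitute into x ≡ 4 (mod 19): 11·t ≡ 4 − 6 = -2 (mod 19).
    Reduce coefficients mod 19: 11·t ≡ 17 (mod 19).
    The inverse of 11 mod 19 is 7 (since 11·7 = 77 = 4·19 + 1), so t ≡ 7·17 = 119 ≡ 5 (mod 19).
    Then x = 6 + 11·5 = 61, valid modulo lcm(11, 19) = 209: x ≡ 61 (mod 209).
  Combine with x ≡ 16 (mod 17); new modulus lcm = 3553.
    Write x = 61 + 209·t and substitute into x ≡ 16 (mod 17): 209·t ≡ 16 − 61 = -45 (mod 17).
    Reduce coefficients mod 17: 5·t ≡ 6 (mod 17).
    The inverse of 5 mod 17 is 7 (since 5·7 = 35 = 2·17 + 1), so t ≡ 7·6 = 42 ≡ 8 (mod 17).
    Then x = 61 + 209·8 = 1733, valid modulo lcm(209, 17) = 3553: x ≡ 1733 (mod 3553).
  Combine with x ≡ 2 (mod 3); new modulus lcm = 10659.
    Write x = 1733 + 3553·t and substitute into x ≡ 2 (mod 3): 3553·t ≡ 2 − 1733 = -1731 (mod 3).
    Reduce coefficients mod 3: 1·t ≡ 0 (mod 3).
    So t ≡ 0 (mod 3).
    Then x = 1733 + 3553·0 = 1733, valid modulo lcm(3553, 3) = 10659: x ≡ 1733 (mod 10659).
  Combine with x ≡ 6 (mod 8); new modulus lcm = 85272.
    Write x = 1733 + 10659·t and substitute into x ≡ 6 (mod 8): 10659·t ≡ 6 − 1733 = -1727 (mod 8).
    Reduce coefficients mod 8: 3·t ≡ 1 (mod 8).
    The inverse of 3 mod 8 is 3 (since 3·3 = 9 = 1·8 + 1), so t ≡ 3·1 = 3 ≡ 3 (mod 8).
    Then x = 1733 + 10659·3 = 33710, valid modulo lcm(10659, 8) = 85272: x ≡ 33710 (mod 85272).
Verify against each original: 33710 mod 11 = 6, 33710 mod 19 = 4, 33710 mod 17 = 16, 33710 mod 3 = 2, 33710 mod 8 = 6.

x ≡ 33710 (mod 85272).


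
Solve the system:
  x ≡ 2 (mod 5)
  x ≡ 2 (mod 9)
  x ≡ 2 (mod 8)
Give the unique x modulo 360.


Moduli 5, 9, 8 are pairwise coprime; by CRT there is a unique solution modulo M = 5 · 9 · 8 = 360.
Solve pairwise, accumulating the modulus:
  Start with x ≡ 2 (mod 5).
  Combine with x ≡ 2 (mod 9): since gcd(5, 9) = 1, we get a unique residue mod 45.
    Write x = 2 + 5·t and substitute into x ≡ 2 (mod 9): 5·t ≡ 2 − 2 = 0 (mod 9).
    The inverse of 5 mod 9 is 2 (since 5·2 = 10 = 1·9 + 1), so t ≡ 2·0 = 0 ≡ 0 (mod 9).
    Then x = 2 + 5·0 = 2, valid modulo lcm(5, 9) = 45: x ≡ 2 (mod 45).
  Combine with x ≡ 2 (mod 8): since gcd(45, 8) = 1, we get a unique residue mod 360.
    Write x = 2 + 45·t and substitute into x ≡ 2 (mod 8): 45·t ≡ 2 − 2 = 0 (mod 8).
    Reduce coefficients mod 8: 5·t ≡ 0 (mod 8).
    The inverse of 5 mod 8 is 5 (since 5·5 = 25 = 3·8 + 1), so t ≡ 5·0 = 0 ≡ 0 (mod 8).
    Then x = 2 + 45·0 = 2, valid modulo lcm(45, 8) = 360: x ≡ 2 (mod 360).
Verify: 2 mod 5 = 2 ✓, 2 mod 9 = 2 ✓, 2 mod 8 = 2 ✓.

x ≡ 2 (mod 360).


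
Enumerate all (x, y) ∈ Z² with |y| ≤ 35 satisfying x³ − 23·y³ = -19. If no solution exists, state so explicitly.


The equation is x³ - 23y³ = -19. For fixed y, x³ = 23·y³ − 19, so a solution requires the RHS to be a perfect cube.
Strategy: iterate y from -35 to 35, compute RHS = 23·y³ − 19, and check whether it is a (positive or negative) perfect cube.
Check small values of y:
  y = 0: RHS = -19 is not a perfect cube.
  y = 1: RHS = 4 is not a perfect cube.
  y = -1: RHS = -42 is not a perfect cube.
  y = 2: RHS = 165 is not a perfect cube.
  y = -2: RHS = -203 is not a perfect cube.
  y = 3: RHS = 602 is not a perfect cube.
  y = -3: RHS = -640 is not a perfect cube.
Continuing the search up to |y| = 35 finds no solutions either.
No (x, y) in the scanned range satisfies the equation.

No integer solutions with |y| ≤ 35.


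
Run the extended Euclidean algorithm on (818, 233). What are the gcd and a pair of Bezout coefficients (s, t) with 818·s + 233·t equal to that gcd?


Euclidean algorithm on (818, 233) — divide until remainder is 0:
  818 = 3 · 233 + 119
  233 = 1 · 119 + 114
  119 = 1 · 114 + 5
  114 = 22 · 5 + 4
  5 = 1 · 4 + 1
  4 = 4 · 1 + 0
gcd(818, 233) = 1.
Track Bezout coefficients alongside the remainders: start with r₀ = 818 = a·1 + b·0 (s = 1, t = 0) and r₁ = 233 = a·0 + b·1 (s = 0, t = 1); each new remainder r_{k+1} = r_{k-1} − q_k·r_k inherits s_{k+1} = s_{k-1} − q_k·s_k, t_{k+1} = t_{k-1} − q_k·t_k, so r_k = a·s_k + b·t_k at every step:
  q = 3: r = 119, s = 1 − 3·0 = 1, t = 0 − 3·1 = -3  (check: 818·1 + 233·(-3) = 119)
  q = 1: r = 114, s = 0 − 1·1 = -1, t = 1 − 1·(-3) = 4  (check: 818·(-1) + 233·4 = 114)
  q = 1: r = 5, s = 1 − 1·(-1) = 2, t = -3 − 1·4 = -7  (check: 818·2 + 233·(-7) = 5)
  q = 22: r = 4, s = -1 − 22·2 = -45, t = 4 − 22·(-7) = 158  (check: 818·(-45) + 233·158 = 4)
  q = 1: r = 1, s = 2 − 1·(-45) = 47, t = -7 − 1·158 = -165  (check: 818·47 + 233·(-165) = 1)
The row with r = 1 (the gcd) gives the Bezout coefficients s = 47, t = -165.
Result: 818 · (47) + 233 · (-165) = 1.

gcd(818, 233) = 1; s = 47, t = -165 (check: 818·47 + 233·(-165) = 1).


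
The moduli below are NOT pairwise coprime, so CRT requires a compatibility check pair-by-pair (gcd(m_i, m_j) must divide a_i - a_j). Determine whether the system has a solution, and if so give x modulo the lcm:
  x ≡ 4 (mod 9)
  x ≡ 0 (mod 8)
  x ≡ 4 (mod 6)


Moduli 9, 8, 6 are not pairwise coprime, so CRT works modulo lcm(m_i) when all pairwise compatibility conditions hold.
Pairwise compatibility: gcd(m_i, m_j) must divide a_i - a_j for every pair.
Merge one congruence at a time:
  Start: x ≡ 4 (mod 9).
  Combine with x ≡ 0 (mod 8): gcd(9, 8) = 1; 0 - 4 = -4, which IS divisible by 1, so compatible.
    Write x = 4 + 9·t and substitute into x ≡ 0 (mod 8): 9·t ≡ 0 − 4 = -4 (mod 8).
    Reduce coefficients mod 8: 1·t ≡ 4 (mod 8).
    So t ≡ 4 (mod 8).
    Then x = 4 + 9·4 = 40, valid modulo lcm(9, 8) = 72: x ≡ 40 (mod 72).
  Combine with x ≡ 4 (mod 6): gcd(72, 6) = 6; 4 - 40 = -36, which IS divisible by 6, so compatible.
    Write x = 40 + 72·t and substitute into x ≡ 4 (mod 6): 72·t ≡ 4 − 40 = -36 (mod 6).
    Divide the congruence (and modulus) by g = 6: 12·t ≡ -6 (mod 1).
    Modulo 1 every t works; take t = 0.
    Then x = 40 + 72·0 = 40, valid modulo lcm(72, 6) = 72: x ≡ 40 (mod 72).
Verify: 40 mod 9 = 4, 40 mod 8 = 0, 40 mod 6 = 4.

x ≡ 40 (mod 72).


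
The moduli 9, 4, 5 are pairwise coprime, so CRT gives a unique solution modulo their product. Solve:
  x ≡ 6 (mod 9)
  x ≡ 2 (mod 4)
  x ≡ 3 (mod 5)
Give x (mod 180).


Moduli 9, 4, 5 are pairwise coprime; by CRT there is a unique solution modulo M = 9 · 4 · 5 = 180.
Solve pairwise, accumulating the modulus:
  Start with x ≡ 6 (mod 9).
  Combine with x ≡ 2 (mod 4): since gcd(9, 4) = 1, we get a unique residue mod 36.
    Write x = 6 + 9·t and substitute into x ≡ 2 (mod 4): 9·t ≡ 2 − 6 = -4 (mod 4).
    Reduce coefficients mod 4: 1·t ≡ 0 (mod 4).
    So t ≡ 0 (mod 4).
    Then x = 6 + 9·0 = 6, valid modulo lcm(9, 4) = 36: x ≡ 6 (mod 36).
  Combine with x ≡ 3 (mod 5): since gcd(36, 5) = 1, we get a unique residue mod 180.
    Write x = 6 + 36·t and substitute into x ≡ 3 (mod 5): 36·t ≡ 3 − 6 = -3 (mod 5).
    Reduce coefficients mod 5: 1·t ≡ 2 (mod 5).
    So t ≡ 2 (mod 5).
    Then x = 6 + 36·2 = 78, valid modulo lcm(36, 5) = 180: x ≡ 78 (mod 180).
Verify: 78 mod 9 = 6 ✓, 78 mod 4 = 2 ✓, 78 mod 5 = 3 ✓.

x ≡ 78 (mod 180).


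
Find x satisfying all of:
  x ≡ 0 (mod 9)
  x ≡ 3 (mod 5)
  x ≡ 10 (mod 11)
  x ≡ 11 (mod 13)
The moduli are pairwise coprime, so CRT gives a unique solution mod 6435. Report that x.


Product of moduli M = 9 · 5 · 11 · 13 = 6435.
Merge one congruence at a time:
  Start: x ≡ 0 (mod 9).
  Combine with x ≡ 3 (mod 5); new modulus lcm = 45.
    Write x = 0 + 9·t and substitute into x ≡ 3 (mod 5): 9·t ≡ 3 − 0 = 3 (mod 5).
    Reduce coefficients mod 5: 4·t ≡ 3 (mod 5).
    The inverse of 4 mod 5 is 4 (since 4·4 = 16 = 3·5 + 1), so t ≡ 4·3 = 12 ≡ 2 (mod 5).
    Then x = 0 + 9·2 = 18, valid modulo lcm(9, 5) = 45: x ≡ 18 (mod 45).
  Combine with x ≡ 10 (mod 11); new modulus lcm = 495.
    Write x = 18 + 45·t and substitute into x ≡ 10 (mod 11): 45·t ≡ 10 − 18 = -8 (mod 11).
    Reduce coefficients mod 11: 1·t ≡ 3 (mod 11).
    So t ≡ 3 (mod 11).
    Then x = 18 + 45·3 = 153, valid modulo lcm(45, 11) = 495: x ≡ 153 (mod 495).
  Combine with x ≡ 11 (mod 13); new modulus lcm = 6435.
    Write x = 153 + 495·t and substitute into x ≡ 11 (mod 13): 495·t ≡ 11 − 153 = -142 (mod 13).
    Reduce coefficients mod 13: 1·t ≡ 1 (mod 13).
    So t ≡ 1 (mod 13).
    Then x = 153 + 495·1 = 648, valid modulo lcm(495, 13) = 6435: x ≡ 648 (mod 6435).
Verify against each original: 648 mod 9 = 0, 648 mod 5 = 3, 648 mod 11 = 10, 648 mod 13 = 11.

x ≡ 648 (mod 6435).


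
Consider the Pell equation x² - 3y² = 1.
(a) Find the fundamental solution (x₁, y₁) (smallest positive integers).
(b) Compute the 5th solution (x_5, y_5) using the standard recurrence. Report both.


Step 1: Find the fundamental solution (x₁, y₁) of x² - 3y² = 1.
  Expand √3 as a continued fraction. a₀ = ⌊√3⌋ = 1; iterate m_{k+1} = d_k·a_k − m_k, d_{k+1} = (3 − m_{k+1}²)/d_k, a_{k+1} = ⌊(a₀ + m_{k+1})/d_{k+1}⌋ (starting m₀ = 0, d₀ = 1), with convergents p_k = a_k·p_{k-1} + p_{k-2}, q_k = a_k·q_{k-1} + q_{k-2} (p₋₁ = 1, q₋₁ = 0):
  k = 0: a₀ = 1; p₀/q₀ = 1/1; p₀² − 3·q₀² = 1 − 3 = -2.
  k = 1: m = 1, d = 2, a = ⌊(1 + 1)/2⌋ = 1; p/q = (1·1 + 1)/(1·1 + 0) = 2/1; p² − 3·q² = 4 − 3 = 1.
  The first convergent with p² − 3·q² = 1 gives the fundamental solution (x₁, y₁) = (2, 1).
Step 2: Apply the recurrence (x_{n+1}, y_{n+1}) = (x₁x_n + 3y₁y_n, x₁y_n + y₁x_n) repeatedly.
  From (x_1, y_1) = (2, 1): x_2 = 2·2 + 3·1·1 = 7; y_2 = 2·1 + 1·2 = 4.
  From (x_2, y_2) = (7, 4): x_3 = 2·7 + 3·1·4 = 26; y_3 = 2·4 + 1·7 = 15.
  From (x_3, y_3) = (26, 15): x_4 = 2·26 + 3·1·15 = 97; y_4 = 2·15 + 1·26 = 56.
  From (x_4, y_4) = (97, 56): x_5 = 2·97 + 3·1·56 = 362; y_5 = 2·56 + 1·97 = 209.
Step 3: Verify x_5² - 3·y_5² = 131044 - 131043 = 1 (should be 1). ✓

(x_1, y_1) = (2, 1); (x_5, y_5) = (362, 209).


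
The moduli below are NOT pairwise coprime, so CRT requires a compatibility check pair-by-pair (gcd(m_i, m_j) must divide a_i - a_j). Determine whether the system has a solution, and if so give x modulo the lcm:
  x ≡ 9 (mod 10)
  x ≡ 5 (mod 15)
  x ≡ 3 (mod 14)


Moduli 10, 15, 14 are not pairwise coprime, so CRT works modulo lcm(m_i) when all pairwise compatibility conditions hold.
Pairwise compatibility: gcd(m_i, m_j) must divide a_i - a_j for every pair.
Merge one congruence at a time:
  Start: x ≡ 9 (mod 10).
  Combine with x ≡ 5 (mod 15): gcd(10, 15) = 5, and 5 - 9 = -4 is NOT divisible by 5.
    ⇒ system is inconsistent (no integer solution).

No solution (the system is inconsistent).


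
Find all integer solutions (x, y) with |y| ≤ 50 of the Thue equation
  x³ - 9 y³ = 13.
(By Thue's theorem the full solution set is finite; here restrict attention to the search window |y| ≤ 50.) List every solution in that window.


The equation is x³ - 9y³ = 13. For fixed y, x³ = 9·y³ + 13, so a solution requires the RHS to be a perfect cube.
Strategy: iterate y from -50 to 50, compute RHS = 9·y³ + 13, and check whether it is a (positive or negative) perfect cube.
Check small values of y:
  y = 0: RHS = 13 is not a perfect cube.
  y = 1: RHS = 22 is not a perfect cube.
  y = -1: RHS = 4 is not a perfect cube.
  y = 2: RHS = 85 is not a perfect cube.
  y = -2: RHS = -59 is not a perfect cube.
  y = 3: RHS = 256 is not a perfect cube.
  y = -3: RHS = -230 is not a perfect cube.
Continuing the search up to |y| = 50 finds no solutions either.
No (x, y) in the scanned range satisfies the equation.

No integer solutions with |y| ≤ 50.


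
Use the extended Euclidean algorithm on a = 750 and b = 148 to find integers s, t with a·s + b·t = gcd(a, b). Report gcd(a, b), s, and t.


Euclidean algorithm on (750, 148) — divide until remainder is 0:
  750 = 5 · 148 + 10
  148 = 14 · 10 + 8
  10 = 1 · 8 + 2
  8 = 4 · 2 + 0
gcd(750, 148) = 2.
Track Bezout coefficients alongside the remainders: start with r₀ = 750 = a·1 + b·0 (s = 1, t = 0) and r₁ = 148 = a·0 + b·1 (s = 0, t = 1); each new remainder r_{k+1} = r_{k-1} − q_k·r_k inherits s_{k+1} = s_{k-1} − q_k·s_k, t_{k+1} = t_{k-1} − q_k·t_k, so r_k = a·s_k + b·t_k at every step:
  q = 5: r = 10, s = 1 − 5·0 = 1, t = 0 − 5·1 = -5  (check: 750·1 + 148·(-5) = 10)
  q = 14: r = 8, s = 0 − 14·1 = -14, t = 1 − 14·(-5) = 71  (check: 750·(-14) + 148·71 = 8)
  q = 1: r = 2, s = 1 − 1·(-14) = 15, t = -5 − 1·71 = -76  (check: 750·15 + 148·(-76) = 2)
The row with r = 2 (the gcd) gives the Bezout coefficients s = 15, t = -76.
Result: 750 · (15) + 148 · (-76) = 2.

gcd(750, 148) = 2; s = 15, t = -76 (check: 750·15 + 148·(-76) = 2).


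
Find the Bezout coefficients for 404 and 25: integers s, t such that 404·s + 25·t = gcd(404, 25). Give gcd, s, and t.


Euclidean algorithm on (404, 25) — divide until remainder is 0:
  404 = 16 · 25 + 4
  25 = 6 · 4 + 1
  4 = 4 · 1 + 0
gcd(404, 25) = 1.
Track Bezout coefficients alongside the remainders: start with r₀ = 404 = a·1 + b·0 (s = 1, t = 0) and r₁ = 25 = a·0 + b·1 (s = 0, t = 1); each new remainder r_{k+1} = r_{k-1} − q_k·r_k inherits s_{k+1} = s_{k-1} − q_k·s_k, t_{k+1} = t_{k-1} − q_k·t_k, so r_k = a·s_k + b·t_k at every step:
  q = 16: r = 4, s = 1 − 16·0 = 1, t = 0 − 16·1 = -16  (check: 404·1 + 25·(-16) = 4)
  q = 6: r = 1, s = 0 − 6·1 = -6, t = 1 − 6·(-16) = 97  (check: 404·(-6) + 25·97 = 1)
The row with r = 1 (the gcd) gives the Bezout coefficients s = -6, t = 97.
Result: 404 · (-6) + 25 · (97) = 1.

gcd(404, 25) = 1; s = -6, t = 97 (check: 404·(-6) + 25·97 = 1).


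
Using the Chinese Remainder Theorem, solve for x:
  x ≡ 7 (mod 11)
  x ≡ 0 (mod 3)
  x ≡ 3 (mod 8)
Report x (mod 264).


Moduli 11, 3, 8 are pairwise coprime; by CRT there is a unique solution modulo M = 11 · 3 · 8 = 264.
Solve pairwise, accumulating the modulus:
  Start with x ≡ 7 (mod 11).
  Combine with x ≡ 0 (mod 3): since gcd(11, 3) = 1, we get a unique residue mod 33.
    Write x = 7 + 11·t and substitute into x ≡ 0 (mod 3): 11·t ≡ 0 − 7 = -7 (mod 3).
    Reduce coefficients mod 3: 2·t ≡ 2 (mod 3).
    The inverse of 2 mod 3 is 2 (since 2·2 = 4 = 1·3 + 1), so t ≡ 2·2 = 4 ≡ 1 (mod 3).
    Then x = 7 + 11·1 = 18, valid modulo lcm(11, 3) = 33: x ≡ 18 (mod 33).
  Combine with x ≡ 3 (mod 8): since gcd(33, 8) = 1, we get a unique residue mod 264.
    Write x = 18 + 33·t and substitute into x ≡ 3 (mod 8): 33·t ≡ 3 − 18 = -15 (mod 8).
    Reduce coefficients mod 8: 1·t ≡ 1 (mod 8).
    So t ≡ 1 (mod 8).
    Then x = 18 + 33·1 = 51, valid modulo lcm(33, 8) = 264: x ≡ 51 (mod 264).
Verify: 51 mod 11 = 7 ✓, 51 mod 3 = 0 ✓, 51 mod 8 = 3 ✓.

x ≡ 51 (mod 264).


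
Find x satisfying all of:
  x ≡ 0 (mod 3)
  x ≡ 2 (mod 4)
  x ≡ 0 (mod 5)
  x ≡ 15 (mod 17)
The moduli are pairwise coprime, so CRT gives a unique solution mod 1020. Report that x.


Product of moduli M = 3 · 4 · 5 · 17 = 1020.
Merge one congruence at a time:
  Start: x ≡ 0 (mod 3).
  Combine with x ≡ 2 (mod 4); new modulus lcm = 12.
    Write x = 0 + 3·t and substitute into x ≡ 2 (mod 4): 3·t ≡ 2 − 0 = 2 (mod 4).
    The inverse of 3 mod 4 is 3 (since 3·3 = 9 = 2·4 + 1), so t ≡ 3·2 = 6 ≡ 2 (mod 4).
    Then x = 0 + 3·2 = 6, valid modulo lcm(3, 4) = 12: x ≡ 6 (mod 12).
  Combine with x ≡ 0 (mod 5); new modulus lcm = 60.
    Write x = 6 + 12·t and substitute into x ≡ 0 (mod 5): 12·t ≡ 0 − 6 = -6 (mod 5).
    Reduce coefficients mod 5: 2·t ≡ 4 (mod 5).
    The inverse of 2 mod 5 is 3 (since 2·3 = 6 = 1·5 + 1), so t ≡ 3·4 = 12 ≡ 2 (mod 5).
    Then x = 6 + 12·2 = 30, valid modulo lcm(12, 5) = 60: x ≡ 30 (mod 60).
  Combine with x ≡ 15 (mod 17); new modulus lcm = 1020.
    Write x = 30 + 60·t and substitute into x ≡ 15 (mod 17): 60·t ≡ 15 − 30 = -15 (mod 17).
    Reduce coefficients mod 17: 9·t ≡ 2 (mod 17).
    The inverse of 9 mod 17 is 2 (since 9·2 = 18 = 1·17 + 1), so t ≡ 2·2 = 4 ≡ 4 (mod 17).
    Then x = 30 + 60·4 = 270, valid modulo lcm(60, 17) = 1020: x ≡ 270 (mod 1020).
Verify against each original: 270 mod 3 = 0, 270 mod 4 = 2, 270 mod 5 = 0, 270 mod 17 = 15.

x ≡ 270 (mod 1020).


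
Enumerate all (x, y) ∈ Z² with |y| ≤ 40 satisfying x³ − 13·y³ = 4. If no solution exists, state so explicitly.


The equation is x³ - 13y³ = 4. For fixed y, x³ = 13·y³ + 4, so a solution requires the RHS to be a perfect cube.
Strategy: iterate y from -40 to 40, compute RHS = 13·y³ + 4, and check whether it is a (positive or negative) perfect cube.
Check small values of y:
  y = 0: RHS = 4 is not a perfect cube.
  y = 1: RHS = 17 is not a perfect cube.
  y = -1: RHS = -9 is not a perfect cube.
  y = 2: RHS = 108 is not a perfect cube.
  y = -2: RHS = -100 is not a perfect cube.
  y = 3: RHS = 355 is not a perfect cube.
  y = -3: RHS = -347 is not a perfect cube.
Continuing the search up to |y| = 40 finds no solutions either.
No (x, y) in the scanned range satisfies the equation.

No integer solutions with |y| ≤ 40.


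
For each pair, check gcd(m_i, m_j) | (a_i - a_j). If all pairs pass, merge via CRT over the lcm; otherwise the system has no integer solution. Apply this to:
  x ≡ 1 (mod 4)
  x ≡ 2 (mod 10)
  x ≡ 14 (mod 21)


Moduli 4, 10, 21 are not pairwise coprime, so CRT works modulo lcm(m_i) when all pairwise compatibility conditions hold.
Pairwise compatibility: gcd(m_i, m_j) must divide a_i - a_j for every pair.
Merge one congruence at a time:
  Start: x ≡ 1 (mod 4).
  Combine with x ≡ 2 (mod 10): gcd(4, 10) = 2, and 2 - 1 = 1 is NOT divisible by 2.
    ⇒ system is inconsistent (no integer solution).

No solution (the system is inconsistent).


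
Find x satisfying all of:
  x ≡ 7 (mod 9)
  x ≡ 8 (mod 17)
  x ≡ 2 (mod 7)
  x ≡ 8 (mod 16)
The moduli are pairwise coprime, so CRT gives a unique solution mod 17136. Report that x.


Product of moduli M = 9 · 17 · 7 · 16 = 17136.
Merge one congruence at a time:
  Start: x ≡ 7 (mod 9).
  Combine with x ≡ 8 (mod 17); new modulus lcm = 153.
    Write x = 7 + 9·t and substitute into x ≡ 8 (mod 17): 9·t ≡ 8 − 7 = 1 (mod 17).
    The inverse of 9 mod 17 is 2 (since 9·2 = 18 = 1·17 + 1), so t ≡ 2·1 = 2 ≡ 2 (mod 17).
    Then x = 7 + 9·2 = 25, valid modulo lcm(9, 17) = 153: x ≡ 25 (mod 153).
  Combine with x ≡ 2 (mod 7); new modulus lcm = 1071.
    Write x = 25 + 153·t and substitute into x ≡ 2 (mod 7): 153·t ≡ 2 − 25 = -23 (mod 7).
    Reduce coefficients mod 7: 6·t ≡ 5 (mod 7).
    The inverse of 6 mod 7 is 6 (since 6·6 = 36 = 5·7 + 1), so t ≡ 6·5 = 30 ≡ 2 (mod 7).
    Then x = 25 + 153·2 = 331, valid modulo lcm(153, 7) = 1071: x ≡ 331 (mod 1071).
  Combine with x ≡ 8 (mod 16); new modulus lcm = 17136.
    Write x = 331 + 1071·t and substitute into x ≡ 8 (mod 16): 1071·t ≡ 8 − 331 = -323 (mod 16).
    Reduce coefficients mod 16: 15·t ≡ 13 (mod 16).
    The inverse of 15 mod 16 is 15 (since 15·15 = 225 = 14·16 + 1), so t ≡ 15·13 = 195 ≡ 3 (mod 16).
    Then x = 331 + 1071·3 = 3544, valid modulo lcm(1071, 16) = 17136: x ≡ 3544 (mod 17136).
Verify against each original: 3544 mod 9 = 7, 3544 mod 17 = 8, 3544 mod 7 = 2, 3544 mod 16 = 8.

x ≡ 3544 (mod 17136).
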